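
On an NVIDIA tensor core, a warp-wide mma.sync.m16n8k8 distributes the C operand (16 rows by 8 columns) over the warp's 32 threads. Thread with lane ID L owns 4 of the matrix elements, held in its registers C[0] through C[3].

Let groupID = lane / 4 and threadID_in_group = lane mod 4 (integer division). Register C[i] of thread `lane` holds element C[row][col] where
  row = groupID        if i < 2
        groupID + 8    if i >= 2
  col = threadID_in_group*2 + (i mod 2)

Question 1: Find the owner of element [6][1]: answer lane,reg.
r: 6->gid=6,r8=0  c: 1->tid=0,i&1=1
L=6*4+0=24  i=0*2+1=1

24,1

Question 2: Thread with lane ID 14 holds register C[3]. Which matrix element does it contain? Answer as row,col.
lane 14→14/4=3, 14 mod 4=2
i=3  r:3+8→11  c:2·2+1→5

11,5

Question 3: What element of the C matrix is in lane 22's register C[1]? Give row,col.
lane 22->22/4=5, 22 mod 4=2
i=1  r:5+0->5  c:2·2+1->5

5,5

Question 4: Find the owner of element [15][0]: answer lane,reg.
28,2

r=15⇒gr=7,Rb=1  c=0⇒th=0,odd=0
L=7*4+0=28  i=1*2+0=2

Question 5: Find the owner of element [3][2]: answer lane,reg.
r: 3->gid=3,r8=0  c: 2->tid=1,i&1=0
L=3*4+1=13  i=0*2+0=0

13,0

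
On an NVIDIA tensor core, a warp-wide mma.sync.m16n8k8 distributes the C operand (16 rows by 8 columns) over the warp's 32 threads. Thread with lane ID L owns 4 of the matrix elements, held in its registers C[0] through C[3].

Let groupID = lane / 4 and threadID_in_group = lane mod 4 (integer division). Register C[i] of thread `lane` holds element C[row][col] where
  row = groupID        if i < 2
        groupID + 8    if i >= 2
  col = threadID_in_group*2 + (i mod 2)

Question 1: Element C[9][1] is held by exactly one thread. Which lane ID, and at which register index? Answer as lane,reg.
r: 9->gid=1,r8=1  c: 1->tid=0,i&1=1
L=1*4+0=4  i=1*2+1=3

4,3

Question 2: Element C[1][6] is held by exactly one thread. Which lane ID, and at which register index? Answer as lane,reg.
7,0

r:1=>grp=1,rB=0  c:6=>tig=3,lo=0
L=1*4+3=7  i=0*2+0=0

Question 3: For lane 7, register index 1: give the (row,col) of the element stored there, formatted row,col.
L=7=>grp=7>>2=1, tig=7&3=3
[1]=>row 1+0=1  col 3·2+1=7

1,7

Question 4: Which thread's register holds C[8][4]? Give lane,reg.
r=8→G=0,rhi=1  c=4→T=2,p=0
L=0*4+2=2  i=1*2+0=2

2,2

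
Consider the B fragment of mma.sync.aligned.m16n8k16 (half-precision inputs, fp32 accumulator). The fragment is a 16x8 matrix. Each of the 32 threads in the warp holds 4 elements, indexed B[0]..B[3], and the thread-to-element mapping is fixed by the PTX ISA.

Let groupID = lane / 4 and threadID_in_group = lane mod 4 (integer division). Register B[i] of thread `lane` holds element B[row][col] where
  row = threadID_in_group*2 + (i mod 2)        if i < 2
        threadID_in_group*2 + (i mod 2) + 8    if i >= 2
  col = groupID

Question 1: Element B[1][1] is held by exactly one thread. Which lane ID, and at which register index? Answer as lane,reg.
c=1→G=1  r=1→rhi=0,T=0,p=1
L=1*4+0=4  i=0*2+1=1

4,1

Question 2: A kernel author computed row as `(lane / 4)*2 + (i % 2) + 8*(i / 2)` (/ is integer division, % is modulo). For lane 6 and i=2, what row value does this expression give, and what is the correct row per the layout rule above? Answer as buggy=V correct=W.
buggy=10 correct=12

`(lane / 4)*2 + (i % 2) + 8*(i / 2)`[6,2]→10
lane 6: G=1 (6/4), T=2 (6%4)
i=2: r=2*2+0+8=12, c=G=1
row: 10 vs 12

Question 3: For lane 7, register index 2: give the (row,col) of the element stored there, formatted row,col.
L=7->g=7>>2=1, t=7&3=3
[2]->row 3·2+0+8=14  col g=1

14,1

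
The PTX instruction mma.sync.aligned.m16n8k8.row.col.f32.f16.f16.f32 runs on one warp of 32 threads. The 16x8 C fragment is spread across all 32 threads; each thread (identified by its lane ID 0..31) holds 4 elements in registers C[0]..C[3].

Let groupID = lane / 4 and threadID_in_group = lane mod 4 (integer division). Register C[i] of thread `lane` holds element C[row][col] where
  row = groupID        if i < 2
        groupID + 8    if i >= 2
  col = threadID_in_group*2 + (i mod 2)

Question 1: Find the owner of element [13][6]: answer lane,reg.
23,2

r: 13->gid=5,r8=1  c: 6->tid=3,i&1=0
L=5*4+3=23  i=1*2+0=2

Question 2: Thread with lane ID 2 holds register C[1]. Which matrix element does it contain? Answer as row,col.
2: G=0,T=2
[1] (0+0,2*2+1) = (0,5)

0,5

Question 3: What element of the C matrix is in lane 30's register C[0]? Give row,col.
7,4

lane 30: g=7 (30/4), t=2 (30%4)
i=0: r=7+0=7, c=2*2+0=4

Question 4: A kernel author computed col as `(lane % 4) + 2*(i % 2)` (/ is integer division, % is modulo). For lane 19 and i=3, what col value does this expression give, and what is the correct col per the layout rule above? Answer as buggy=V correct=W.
`(lane % 4) + 2*(i % 2)`[19,3]->5
lane 19: gid=4 (19/4), tid=3 (19%4)
i=3: r=4+8=12, c=3*2+1=7
col: 5 vs 7

buggy=5 correct=7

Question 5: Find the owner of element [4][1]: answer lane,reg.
r=4->g=4,rb=0  c=1->t=0,b0=1
L=4*4+0=16  i=0*2+1=1

16,1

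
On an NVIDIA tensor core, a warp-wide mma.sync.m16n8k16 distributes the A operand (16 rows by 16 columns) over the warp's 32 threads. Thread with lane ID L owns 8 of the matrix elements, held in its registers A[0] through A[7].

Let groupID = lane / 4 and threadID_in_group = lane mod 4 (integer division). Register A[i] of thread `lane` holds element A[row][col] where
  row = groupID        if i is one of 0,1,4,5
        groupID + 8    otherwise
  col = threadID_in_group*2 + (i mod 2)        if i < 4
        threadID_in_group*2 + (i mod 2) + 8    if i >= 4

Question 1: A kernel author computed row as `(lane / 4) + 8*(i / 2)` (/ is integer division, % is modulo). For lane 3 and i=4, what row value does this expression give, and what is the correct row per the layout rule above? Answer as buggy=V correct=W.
`(lane / 4) + 8*(i / 2)`[3,4]⇒16
lane 3⇒3/4=0, 3 mod 4=3
i=4  r:0+0⇒0  c:2·3+0+8⇒14
row: 16 vs 0

buggy=16 correct=0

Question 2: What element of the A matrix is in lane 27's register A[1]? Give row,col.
lane 27: gid=6 (27/4), tid=3 (27%4)
i=1: r=6+0=6, c=3*2+1+0=7

6,7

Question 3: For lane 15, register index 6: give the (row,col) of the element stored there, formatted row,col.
11,14

lane 15⇒15/4=3, 15 mod 4=3
i=6  r:3+8⇒11  c:2·3+0+8⇒14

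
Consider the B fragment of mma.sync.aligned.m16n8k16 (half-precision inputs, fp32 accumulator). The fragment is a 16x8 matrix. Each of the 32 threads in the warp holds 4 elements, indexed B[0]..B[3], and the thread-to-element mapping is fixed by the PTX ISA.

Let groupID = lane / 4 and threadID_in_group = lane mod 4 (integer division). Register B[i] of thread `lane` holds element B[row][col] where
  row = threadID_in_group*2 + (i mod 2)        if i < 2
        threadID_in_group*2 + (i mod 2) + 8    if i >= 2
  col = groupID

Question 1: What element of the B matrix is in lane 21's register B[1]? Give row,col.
3,5

L=21⇒gr=21>>2=5, th=21&3=1
[1]⇒row 1·2+1+0=3  col gr=5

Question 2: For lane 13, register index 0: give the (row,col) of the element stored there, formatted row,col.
2,3

lane 13->13/4=3, 13 mod 4=1
i=0  r:2·1+0+0->2  c:3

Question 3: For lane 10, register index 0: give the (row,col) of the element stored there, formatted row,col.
lane 10: grp=2 (10/4), tig=2 (10%4)
i=0: r=2*2+0+0=4, c=grp=2

4,2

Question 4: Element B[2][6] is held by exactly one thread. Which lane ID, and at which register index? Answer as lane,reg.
c:6=>grp=6  r:2=>rB=0,tig=1,lo=0
L=6*4+1=25  i=0*2+0=0

25,0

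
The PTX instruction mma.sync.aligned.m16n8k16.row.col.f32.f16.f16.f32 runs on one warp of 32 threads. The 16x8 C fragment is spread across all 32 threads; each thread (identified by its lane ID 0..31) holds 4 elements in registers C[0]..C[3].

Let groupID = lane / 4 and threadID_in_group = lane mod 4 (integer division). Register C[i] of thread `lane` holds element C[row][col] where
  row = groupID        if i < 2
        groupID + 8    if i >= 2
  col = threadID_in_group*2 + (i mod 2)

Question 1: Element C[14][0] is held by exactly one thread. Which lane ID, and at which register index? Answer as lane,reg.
r=14→G=6,rhi=1  c=0→T=0,p=0
L=6*4+0=24  i=1*2+0=2

24,2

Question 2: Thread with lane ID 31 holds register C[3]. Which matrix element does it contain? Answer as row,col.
L=31->g=31>>2=7, t=31&3=3
[3]->row 7+8=15  col 3·2+1=7

15,7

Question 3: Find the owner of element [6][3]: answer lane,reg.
r=6⇒gr=6,Rb=0  c=3⇒th=1,odd=1
L=6*4+1=25  i=0*2+1=1

25,1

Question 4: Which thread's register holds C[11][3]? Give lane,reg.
r: 11->gid=3,r8=1  c: 3->tid=1,i&1=1
L=3*4+1=13  i=1*2+1=3

13,3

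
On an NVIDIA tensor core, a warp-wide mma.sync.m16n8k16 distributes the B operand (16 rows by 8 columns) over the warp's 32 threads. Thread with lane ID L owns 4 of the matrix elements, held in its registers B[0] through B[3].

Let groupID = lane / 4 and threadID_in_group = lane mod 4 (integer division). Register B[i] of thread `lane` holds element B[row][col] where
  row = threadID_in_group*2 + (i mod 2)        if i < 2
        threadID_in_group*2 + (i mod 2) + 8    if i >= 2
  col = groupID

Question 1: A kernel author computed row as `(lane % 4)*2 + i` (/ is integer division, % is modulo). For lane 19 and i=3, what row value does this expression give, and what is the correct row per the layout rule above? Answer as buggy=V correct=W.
buggy=9 correct=15

`(lane % 4)*2 + i`[19,3]→9
19: G=4,T=3
[3] (3*2+1+8,4) = (15,4)
row: 9 vs 15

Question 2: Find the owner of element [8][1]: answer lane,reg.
4,2

c: 1->gid=1  r: 8->r8=1,tid=0,i&1=0
L=1*4+0=4  i=1*2+0=2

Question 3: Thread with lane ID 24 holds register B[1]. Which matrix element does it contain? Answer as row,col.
1,6

lane 24⇒24/4=6, 24 mod 4=0
i=1  r:2·0+1+0⇒1  c:6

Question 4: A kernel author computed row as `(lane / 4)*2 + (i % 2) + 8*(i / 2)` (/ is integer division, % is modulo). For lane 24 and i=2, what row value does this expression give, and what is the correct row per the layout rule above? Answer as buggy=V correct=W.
`(lane / 4)*2 + (i % 2) + 8*(i / 2)`[24,2]->20
L=24->g=24>>2=6, t=24&3=0
[2]->row 0·2+0+8=8  col g=6
row: 20 vs 8

buggy=20 correct=8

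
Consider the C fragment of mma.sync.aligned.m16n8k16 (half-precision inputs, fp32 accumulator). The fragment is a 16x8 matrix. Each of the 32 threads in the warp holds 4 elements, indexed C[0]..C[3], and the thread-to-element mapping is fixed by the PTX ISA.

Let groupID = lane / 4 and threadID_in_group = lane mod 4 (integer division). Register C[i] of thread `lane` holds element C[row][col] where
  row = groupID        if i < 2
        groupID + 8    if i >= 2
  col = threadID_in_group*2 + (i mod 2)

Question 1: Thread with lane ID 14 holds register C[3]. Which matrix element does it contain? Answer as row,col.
lane 14: gr=3 (14/4), th=2 (14%4)
i=3: r=3+8=11, c=2*2+1=5

11,5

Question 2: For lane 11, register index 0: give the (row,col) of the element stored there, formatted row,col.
2,6

L=11->g=11>>2=2, t=11&3=3
[0]->row 2+0=2  col 3·2+0=6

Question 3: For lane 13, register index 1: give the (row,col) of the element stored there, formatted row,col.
3,3

13: gid=3,tid=1
[1] (3+0,1*2+1) = (3,3)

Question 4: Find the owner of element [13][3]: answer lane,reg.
21,3

r=13→G=5,rhi=1  c=3→T=1,p=1
L=5*4+1=21  i=1*2+1=3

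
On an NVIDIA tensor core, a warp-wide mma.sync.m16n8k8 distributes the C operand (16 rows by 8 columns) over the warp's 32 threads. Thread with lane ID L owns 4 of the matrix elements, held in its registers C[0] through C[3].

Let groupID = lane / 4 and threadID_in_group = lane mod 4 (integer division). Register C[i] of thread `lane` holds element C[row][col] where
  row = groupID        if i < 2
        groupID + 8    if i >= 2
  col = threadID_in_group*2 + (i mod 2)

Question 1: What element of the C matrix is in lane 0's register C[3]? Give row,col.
lane 0: gr=0 (0/4), th=0 (0%4)
i=3: r=0+8=8, c=0*2+1=1

8,1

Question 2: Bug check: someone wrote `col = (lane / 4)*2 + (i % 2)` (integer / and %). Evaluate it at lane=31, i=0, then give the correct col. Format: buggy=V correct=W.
`(lane / 4)*2 + (i % 2)`[31,0]→14
31: G=7,T=3
[0] (7+0,3*2+0) = (7,6)
col: 14 vs 6

buggy=14 correct=6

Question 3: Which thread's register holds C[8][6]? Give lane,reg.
3,2

r:8=>grp=0,rB=1  c:6=>tig=3,lo=0
L=0*4+3=3  i=1*2+0=2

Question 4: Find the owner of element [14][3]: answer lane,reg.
r=14→G=6,rhi=1  c=3→T=1,p=1
L=6*4+1=25  i=1*2+1=3

25,3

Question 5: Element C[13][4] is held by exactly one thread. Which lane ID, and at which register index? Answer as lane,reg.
r:13=>grp=5,rB=1  c:4=>tig=2,lo=0
L=5*4+2=22  i=1*2+0=2

22,2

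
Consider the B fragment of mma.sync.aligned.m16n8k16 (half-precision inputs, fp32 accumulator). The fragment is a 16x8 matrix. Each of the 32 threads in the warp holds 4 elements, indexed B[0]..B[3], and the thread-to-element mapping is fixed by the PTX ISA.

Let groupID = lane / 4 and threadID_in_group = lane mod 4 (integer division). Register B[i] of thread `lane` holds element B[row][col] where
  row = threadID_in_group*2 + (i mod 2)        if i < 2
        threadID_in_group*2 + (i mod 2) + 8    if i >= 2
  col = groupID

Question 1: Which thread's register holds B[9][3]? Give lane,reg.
c:3=>grp=3  r:9=>rB=1,tig=0,lo=1
L=3*4+0=12  i=1*2+1=3

12,3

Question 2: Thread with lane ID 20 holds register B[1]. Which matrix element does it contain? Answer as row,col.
1,5

lane 20⇒20/4=5, 20 mod 4=0
i=1  r:2·0+1+0⇒1  c:5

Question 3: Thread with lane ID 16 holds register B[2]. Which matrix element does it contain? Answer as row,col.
8,4

16: gid=4,tid=0
[2] (0*2+0+8,4) = (8,4)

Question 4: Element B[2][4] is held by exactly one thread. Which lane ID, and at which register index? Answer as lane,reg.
17,0

c: 4->gid=4  r: 2->r8=0,tid=1,i&1=0
L=4*4+1=17  i=0*2+0=0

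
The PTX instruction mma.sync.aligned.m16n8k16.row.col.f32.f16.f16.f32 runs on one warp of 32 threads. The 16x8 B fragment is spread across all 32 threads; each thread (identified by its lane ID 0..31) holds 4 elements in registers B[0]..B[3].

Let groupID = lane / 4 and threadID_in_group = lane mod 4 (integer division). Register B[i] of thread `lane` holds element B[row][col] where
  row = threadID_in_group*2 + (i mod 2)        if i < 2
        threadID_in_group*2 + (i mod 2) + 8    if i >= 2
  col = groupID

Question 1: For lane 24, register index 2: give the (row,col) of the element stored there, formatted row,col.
8,6

lane 24: grp=6 (24/4), tig=0 (24%4)
i=2: r=0*2+0+8=8, c=grp=6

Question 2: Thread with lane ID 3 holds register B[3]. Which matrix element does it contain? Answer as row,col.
lane 3: grp=0 (3/4), tig=3 (3%4)
i=3: r=3*2+1+8=15, c=grp=0

15,0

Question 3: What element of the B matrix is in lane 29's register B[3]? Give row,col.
11,7

lane 29: grp=7 (29/4), tig=1 (29%4)
i=3: r=1*2+1+8=11, c=grp=7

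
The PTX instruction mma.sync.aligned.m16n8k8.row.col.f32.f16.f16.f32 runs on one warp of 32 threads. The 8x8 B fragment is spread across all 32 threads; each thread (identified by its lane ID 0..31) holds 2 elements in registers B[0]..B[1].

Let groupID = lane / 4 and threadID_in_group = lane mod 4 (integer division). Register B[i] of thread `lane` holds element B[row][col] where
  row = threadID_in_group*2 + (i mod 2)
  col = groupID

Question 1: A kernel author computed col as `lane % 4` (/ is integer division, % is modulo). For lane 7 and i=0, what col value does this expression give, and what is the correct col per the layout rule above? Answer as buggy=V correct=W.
`lane % 4`[7,0]⇒3
L=7⇒gr=7>>2=1, th=7&3=3
[0]⇒row 3·2+0=6  col gr=1
col: 3 vs 1

buggy=3 correct=1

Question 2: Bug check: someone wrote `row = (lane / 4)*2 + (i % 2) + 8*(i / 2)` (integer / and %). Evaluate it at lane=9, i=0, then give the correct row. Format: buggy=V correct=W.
buggy=4 correct=2

`(lane / 4)*2 + (i % 2) + 8*(i / 2)`[9,0]⇒4
L=9⇒gr=9>>2=2, th=9&3=1
[0]⇒row 1·2+0=2  col gr=2
row: 4 vs 2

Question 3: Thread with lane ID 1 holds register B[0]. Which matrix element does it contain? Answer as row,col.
2,0

1: g=0,t=1
[0] (1*2+0,0) = (2,0)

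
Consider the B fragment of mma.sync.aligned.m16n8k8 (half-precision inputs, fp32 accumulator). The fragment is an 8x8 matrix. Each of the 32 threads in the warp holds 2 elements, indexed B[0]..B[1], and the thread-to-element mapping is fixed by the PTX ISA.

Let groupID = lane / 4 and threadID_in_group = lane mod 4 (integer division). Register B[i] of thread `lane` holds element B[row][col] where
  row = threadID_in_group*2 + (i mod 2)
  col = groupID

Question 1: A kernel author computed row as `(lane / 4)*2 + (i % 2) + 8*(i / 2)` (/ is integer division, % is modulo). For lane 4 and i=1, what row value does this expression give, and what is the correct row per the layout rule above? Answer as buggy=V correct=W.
buggy=3 correct=1

`(lane / 4)*2 + (i % 2) + 8*(i / 2)`[4,1]⇒3
4: gr=1,th=0
[1] (0*2+1,1) = (1,1)
row: 3 vs 1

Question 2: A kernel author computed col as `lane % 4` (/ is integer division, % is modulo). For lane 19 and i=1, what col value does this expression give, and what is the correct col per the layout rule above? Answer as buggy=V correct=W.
`lane % 4`[19,1]->3
lane 19: gid=4 (19/4), tid=3 (19%4)
i=1: r=3*2+1=7, c=gid=4
col: 3 vs 4

buggy=3 correct=4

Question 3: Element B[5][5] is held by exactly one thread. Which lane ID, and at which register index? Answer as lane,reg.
c=5→G=5  r=5→T=2,p=1
L=5*4+2=22  i=1=1

22,1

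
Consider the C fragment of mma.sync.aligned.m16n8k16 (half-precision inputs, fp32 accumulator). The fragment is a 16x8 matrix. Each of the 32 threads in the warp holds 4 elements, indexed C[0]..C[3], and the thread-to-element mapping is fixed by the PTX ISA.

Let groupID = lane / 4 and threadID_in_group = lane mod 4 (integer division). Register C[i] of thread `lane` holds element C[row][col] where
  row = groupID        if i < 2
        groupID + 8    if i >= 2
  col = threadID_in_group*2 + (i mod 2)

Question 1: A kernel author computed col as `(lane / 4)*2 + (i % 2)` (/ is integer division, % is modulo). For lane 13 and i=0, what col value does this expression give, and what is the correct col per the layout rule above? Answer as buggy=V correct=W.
`(lane / 4)*2 + (i % 2)`[13,0]→6
lane 13: G=3 (13/4), T=1 (13%4)
i=0: r=3+0=3, c=1*2+0=2
col: 6 vs 2

buggy=6 correct=2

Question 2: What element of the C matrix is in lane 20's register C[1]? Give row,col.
20: gid=5,tid=0
[1] (5+0,0*2+1) = (5,1)

5,1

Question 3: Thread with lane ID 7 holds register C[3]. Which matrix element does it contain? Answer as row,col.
lane 7: g=1 (7/4), t=3 (7%4)
i=3: r=1+8=9, c=3*2+1=7

9,7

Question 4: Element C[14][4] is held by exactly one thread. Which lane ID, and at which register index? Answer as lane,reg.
26,2

r: 14->gid=6,r8=1  c: 4->tid=2,i&1=0
L=6*4+2=26  i=1*2+0=2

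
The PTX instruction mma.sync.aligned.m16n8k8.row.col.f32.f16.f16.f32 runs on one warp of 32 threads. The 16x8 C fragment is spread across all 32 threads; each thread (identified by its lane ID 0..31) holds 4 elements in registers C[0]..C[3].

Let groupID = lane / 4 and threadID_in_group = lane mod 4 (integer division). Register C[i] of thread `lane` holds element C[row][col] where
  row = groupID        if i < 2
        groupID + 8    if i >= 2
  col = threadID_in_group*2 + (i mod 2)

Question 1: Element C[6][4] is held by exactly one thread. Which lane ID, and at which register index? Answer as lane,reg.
26,0

r=6→G=6,rhi=0  c=4→T=2,p=0
L=6*4+2=26  i=0*2+0=0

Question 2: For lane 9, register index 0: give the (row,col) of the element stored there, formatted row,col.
2,2

lane 9: grp=2 (9/4), tig=1 (9%4)
i=0: r=2+0=2, c=1*2+0=2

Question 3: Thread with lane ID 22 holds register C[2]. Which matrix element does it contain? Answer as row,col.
13,4

L=22->gid=22>>2=5, tid=22&3=2
[2]->row 5+8=13  col 2·2+0=4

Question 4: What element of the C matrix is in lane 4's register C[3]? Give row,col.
9,1

4: g=1,t=0
[3] (1+8,0*2+1) = (9,1)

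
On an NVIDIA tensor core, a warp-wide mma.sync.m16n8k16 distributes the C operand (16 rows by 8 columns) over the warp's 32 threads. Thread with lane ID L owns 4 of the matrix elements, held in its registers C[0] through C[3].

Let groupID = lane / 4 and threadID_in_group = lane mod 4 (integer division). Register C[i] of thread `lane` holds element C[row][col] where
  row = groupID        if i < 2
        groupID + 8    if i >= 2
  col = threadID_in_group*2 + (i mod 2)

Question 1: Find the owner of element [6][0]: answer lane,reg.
24,0

r:6=>grp=6,rB=0  c:0=>tig=0,lo=0
L=6*4+0=24  i=0*2+0=0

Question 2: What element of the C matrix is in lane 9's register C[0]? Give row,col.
9: gr=2,th=1
[0] (2+0,1*2+0) = (2,2)

2,2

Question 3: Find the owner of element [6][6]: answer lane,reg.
27,0

r: 6->gid=6,r8=0  c: 6->tid=3,i&1=0
L=6*4+3=27  i=0*2+0=0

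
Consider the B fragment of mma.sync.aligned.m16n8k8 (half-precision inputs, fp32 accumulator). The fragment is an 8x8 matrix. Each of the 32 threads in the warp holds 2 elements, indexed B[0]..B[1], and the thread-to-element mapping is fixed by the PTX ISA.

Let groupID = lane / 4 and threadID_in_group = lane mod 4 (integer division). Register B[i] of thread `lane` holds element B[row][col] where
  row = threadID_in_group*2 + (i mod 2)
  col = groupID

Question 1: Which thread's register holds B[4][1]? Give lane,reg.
6,0

c=1⇒gr=1  r=4⇒th=2,odd=0
L=1*4+2=6  i=0=0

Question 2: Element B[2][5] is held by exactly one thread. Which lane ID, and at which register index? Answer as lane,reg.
c=5->g=5  r=2->t=1,b0=0
L=5*4+1=21  i=0=0

21,0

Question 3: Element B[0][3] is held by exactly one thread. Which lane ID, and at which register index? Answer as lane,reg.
c=3⇒gr=3  r=0⇒th=0,odd=0
L=3*4+0=12  i=0=0

12,0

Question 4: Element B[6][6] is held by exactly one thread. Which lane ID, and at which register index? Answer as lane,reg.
c:6=>grp=6  r:6=>tig=3,lo=0
L=6*4+3=27  i=0=0

27,0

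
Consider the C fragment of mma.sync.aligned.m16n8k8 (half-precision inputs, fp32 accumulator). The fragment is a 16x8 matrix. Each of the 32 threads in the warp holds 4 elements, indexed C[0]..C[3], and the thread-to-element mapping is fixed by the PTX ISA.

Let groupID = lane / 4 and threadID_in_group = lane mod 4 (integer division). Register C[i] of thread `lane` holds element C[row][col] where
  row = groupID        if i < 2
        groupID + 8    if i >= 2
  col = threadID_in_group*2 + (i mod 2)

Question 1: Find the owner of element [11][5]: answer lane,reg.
14,3

r: 11->gid=3,r8=1  c: 5->tid=2,i&1=1
L=3*4+2=14  i=1*2+1=3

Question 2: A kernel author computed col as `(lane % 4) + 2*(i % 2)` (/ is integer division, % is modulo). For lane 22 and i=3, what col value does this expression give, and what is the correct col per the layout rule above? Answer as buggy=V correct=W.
`(lane % 4) + 2*(i % 2)`[22,3]->4
L=22->gid=22>>2=5, tid=22&3=2
[3]->row 5+8=13  col 2·2+1=5
col: 4 vs 5

buggy=4 correct=5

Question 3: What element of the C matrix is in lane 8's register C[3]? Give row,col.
10,1

lane 8->8/4=2, 8 mod 4=0
i=3  r:2+8->10  c:2·0+1->1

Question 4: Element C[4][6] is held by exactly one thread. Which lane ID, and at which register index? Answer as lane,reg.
19,0

r=4⇒gr=4,Rb=0  c=6⇒th=3,odd=0
L=4*4+3=19  i=0*2+0=0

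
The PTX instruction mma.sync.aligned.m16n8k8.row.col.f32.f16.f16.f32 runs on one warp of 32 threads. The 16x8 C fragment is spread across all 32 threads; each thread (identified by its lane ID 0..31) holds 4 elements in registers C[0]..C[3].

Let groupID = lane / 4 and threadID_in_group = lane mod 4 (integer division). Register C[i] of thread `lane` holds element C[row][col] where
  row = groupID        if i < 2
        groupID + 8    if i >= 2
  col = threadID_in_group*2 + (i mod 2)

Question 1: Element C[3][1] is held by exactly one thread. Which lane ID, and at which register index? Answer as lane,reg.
12,1

r: 3->gid=3,r8=0  c: 1->tid=0,i&1=1
L=3*4+0=12  i=0*2+1=1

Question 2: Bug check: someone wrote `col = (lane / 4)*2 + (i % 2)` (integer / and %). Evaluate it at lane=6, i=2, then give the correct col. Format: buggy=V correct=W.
`(lane / 4)*2 + (i % 2)`[6,2]→2
lane 6: G=1 (6/4), T=2 (6%4)
i=2: r=1+8=9, c=2*2+0=4
col: 2 vs 4

buggy=2 correct=4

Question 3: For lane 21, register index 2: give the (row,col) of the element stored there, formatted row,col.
13,2

L=21->gid=21>>2=5, tid=21&3=1
[2]->row 5+8=13  col 1·2+0=2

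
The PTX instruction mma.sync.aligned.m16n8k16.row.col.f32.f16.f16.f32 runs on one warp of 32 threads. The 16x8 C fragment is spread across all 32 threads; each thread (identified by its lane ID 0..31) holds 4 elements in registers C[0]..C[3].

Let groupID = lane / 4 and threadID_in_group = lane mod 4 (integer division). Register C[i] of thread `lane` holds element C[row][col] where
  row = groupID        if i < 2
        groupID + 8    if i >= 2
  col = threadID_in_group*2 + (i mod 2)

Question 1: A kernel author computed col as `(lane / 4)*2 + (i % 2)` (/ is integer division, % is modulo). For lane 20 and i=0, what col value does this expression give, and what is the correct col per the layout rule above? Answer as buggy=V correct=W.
buggy=10 correct=0

`(lane / 4)*2 + (i % 2)`[20,0]->10
L=20->g=20>>2=5, t=20&3=0
[0]->row 5+0=5  col 0·2+0=0
col: 10 vs 0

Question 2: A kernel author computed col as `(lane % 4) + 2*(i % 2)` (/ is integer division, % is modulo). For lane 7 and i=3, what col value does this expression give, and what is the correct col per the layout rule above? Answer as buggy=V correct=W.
buggy=5 correct=7

`(lane % 4) + 2*(i % 2)`[7,3]→5
lane 7: G=1 (7/4), T=3 (7%4)
i=3: r=1+8=9, c=3*2+1=7
col: 5 vs 7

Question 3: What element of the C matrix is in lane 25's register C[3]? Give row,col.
L=25->g=25>>2=6, t=25&3=1
[3]->row 6+8=14  col 1·2+1=3

14,3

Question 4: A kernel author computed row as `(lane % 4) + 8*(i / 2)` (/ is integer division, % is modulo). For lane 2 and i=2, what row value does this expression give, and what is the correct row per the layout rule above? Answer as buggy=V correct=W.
buggy=10 correct=8

`(lane % 4) + 8*(i / 2)`[2,2]->10
lane 2: g=0 (2/4), t=2 (2%4)
i=2: r=0+8=8, c=2*2+0=4
row: 10 vs 8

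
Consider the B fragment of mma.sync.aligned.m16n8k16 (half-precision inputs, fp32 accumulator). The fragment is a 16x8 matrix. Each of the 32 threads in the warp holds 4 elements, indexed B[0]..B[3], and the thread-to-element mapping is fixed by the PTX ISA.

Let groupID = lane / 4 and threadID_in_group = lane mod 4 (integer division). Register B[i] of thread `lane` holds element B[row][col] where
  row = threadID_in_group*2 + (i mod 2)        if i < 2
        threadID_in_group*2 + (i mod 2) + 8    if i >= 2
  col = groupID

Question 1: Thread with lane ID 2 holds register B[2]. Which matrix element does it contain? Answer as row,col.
2: gid=0,tid=2
[2] (2*2+0+8,0) = (12,0)

12,0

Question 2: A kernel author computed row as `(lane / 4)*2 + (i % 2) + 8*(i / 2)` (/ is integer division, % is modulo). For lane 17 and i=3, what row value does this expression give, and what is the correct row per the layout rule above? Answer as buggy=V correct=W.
buggy=17 correct=11

`(lane / 4)*2 + (i % 2) + 8*(i / 2)`[17,3]→17
L=17→G=17>>2=4, T=17&3=1
[3]→row 1·2+1+8=11  col G=4
row: 17 vs 11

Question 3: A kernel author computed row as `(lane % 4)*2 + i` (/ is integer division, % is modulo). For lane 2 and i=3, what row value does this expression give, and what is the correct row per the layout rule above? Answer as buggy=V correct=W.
buggy=7 correct=13

`(lane % 4)*2 + i`[2,3]->7
lane 2: gid=0 (2/4), tid=2 (2%4)
i=3: r=2*2+1+8=13, c=gid=0
row: 7 vs 13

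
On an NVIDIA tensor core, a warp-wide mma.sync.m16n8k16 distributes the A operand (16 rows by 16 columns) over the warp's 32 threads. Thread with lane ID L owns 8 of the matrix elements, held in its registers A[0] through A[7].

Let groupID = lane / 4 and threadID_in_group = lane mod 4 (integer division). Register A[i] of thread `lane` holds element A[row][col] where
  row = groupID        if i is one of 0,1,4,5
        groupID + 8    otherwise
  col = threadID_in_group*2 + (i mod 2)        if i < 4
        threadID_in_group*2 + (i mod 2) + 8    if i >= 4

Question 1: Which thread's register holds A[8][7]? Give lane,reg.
r=8->g=0,rb=1  c=7->cb=0,t=3,b0=1
L=0*4+3=3  i=0*4+1*2+1=3

3,3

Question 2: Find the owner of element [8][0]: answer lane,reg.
0,2

r=8->g=0,rb=1  c=0->cb=0,t=0,b0=0
L=0*4+0=0  i=0*4+1*2+0=2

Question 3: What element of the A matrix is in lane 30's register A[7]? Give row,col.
15,13

lane 30⇒30/4=7, 30 mod 4=2
i=7  r:7+8⇒15  c:2·2+1+8⇒13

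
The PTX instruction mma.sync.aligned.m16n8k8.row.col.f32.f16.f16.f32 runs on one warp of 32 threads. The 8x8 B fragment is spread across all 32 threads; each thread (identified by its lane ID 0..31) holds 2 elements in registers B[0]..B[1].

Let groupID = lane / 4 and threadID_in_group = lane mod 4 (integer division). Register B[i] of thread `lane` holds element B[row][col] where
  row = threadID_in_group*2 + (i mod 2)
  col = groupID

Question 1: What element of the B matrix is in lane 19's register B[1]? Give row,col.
7,4

19: gid=4,tid=3
[1] (3*2+1,4) = (7,4)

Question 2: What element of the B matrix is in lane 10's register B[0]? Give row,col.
4,2

lane 10=>10/4=2, 10 mod 4=2
i=0  r:2·2+0=>4  c:2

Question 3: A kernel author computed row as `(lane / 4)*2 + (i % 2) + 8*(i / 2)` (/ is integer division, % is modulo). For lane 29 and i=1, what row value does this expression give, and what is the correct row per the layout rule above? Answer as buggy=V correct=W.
buggy=15 correct=3

`(lane / 4)*2 + (i % 2) + 8*(i / 2)`[29,1]=>15
L=29=>grp=29>>2=7, tig=29&3=1
[1]=>row 1·2+1=3  col grp=7
row: 15 vs 3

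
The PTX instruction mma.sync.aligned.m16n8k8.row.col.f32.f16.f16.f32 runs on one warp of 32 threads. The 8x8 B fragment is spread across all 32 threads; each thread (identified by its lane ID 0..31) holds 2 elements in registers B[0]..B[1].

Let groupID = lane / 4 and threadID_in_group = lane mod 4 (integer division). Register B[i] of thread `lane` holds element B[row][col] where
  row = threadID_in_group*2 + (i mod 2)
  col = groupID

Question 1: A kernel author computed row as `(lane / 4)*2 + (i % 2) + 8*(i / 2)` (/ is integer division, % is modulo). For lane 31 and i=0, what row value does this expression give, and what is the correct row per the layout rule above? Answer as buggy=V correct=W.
`(lane / 4)*2 + (i % 2) + 8*(i / 2)`[31,0]→14
lane 31: G=7 (31/4), T=3 (31%4)
i=0: r=3*2+0=6, c=G=7
row: 14 vs 6

buggy=14 correct=6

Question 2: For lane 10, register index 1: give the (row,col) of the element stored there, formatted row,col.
5,2

lane 10→10/4=2, 10 mod 4=2
i=1  r:2·2+1→5  c:2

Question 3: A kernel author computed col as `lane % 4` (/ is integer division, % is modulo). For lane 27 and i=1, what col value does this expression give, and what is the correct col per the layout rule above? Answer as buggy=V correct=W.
`lane % 4`[27,1]->3
lane 27->27/4=6, 27 mod 4=3
i=1  r:2·3+1->7  c:6
col: 3 vs 6

buggy=3 correct=6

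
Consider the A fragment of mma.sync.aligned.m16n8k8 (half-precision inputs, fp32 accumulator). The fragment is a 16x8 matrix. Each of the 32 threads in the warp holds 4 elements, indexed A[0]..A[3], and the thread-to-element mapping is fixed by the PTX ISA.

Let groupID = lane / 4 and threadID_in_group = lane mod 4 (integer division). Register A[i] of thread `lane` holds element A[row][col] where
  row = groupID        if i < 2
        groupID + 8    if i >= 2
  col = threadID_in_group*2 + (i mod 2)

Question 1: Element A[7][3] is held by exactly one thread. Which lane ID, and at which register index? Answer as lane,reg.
29,1

r=7->g=7,rb=0  c=3->t=1,b0=1
L=7*4+1=29  i=0*2+1=1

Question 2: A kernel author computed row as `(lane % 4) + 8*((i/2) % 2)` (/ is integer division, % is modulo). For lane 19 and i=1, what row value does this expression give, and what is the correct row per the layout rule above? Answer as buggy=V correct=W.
`(lane % 4) + 8*((i/2) % 2)`[19,1]⇒3
L=19⇒gr=19>>2=4, th=19&3=3
[1]⇒row 4+0=4  col 3·2+1=7
row: 3 vs 4

buggy=3 correct=4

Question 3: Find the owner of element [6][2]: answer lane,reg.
25,0

r: 6->gid=6,r8=0  c: 2->tid=1,i&1=0
L=6*4+1=25  i=0*2+0=0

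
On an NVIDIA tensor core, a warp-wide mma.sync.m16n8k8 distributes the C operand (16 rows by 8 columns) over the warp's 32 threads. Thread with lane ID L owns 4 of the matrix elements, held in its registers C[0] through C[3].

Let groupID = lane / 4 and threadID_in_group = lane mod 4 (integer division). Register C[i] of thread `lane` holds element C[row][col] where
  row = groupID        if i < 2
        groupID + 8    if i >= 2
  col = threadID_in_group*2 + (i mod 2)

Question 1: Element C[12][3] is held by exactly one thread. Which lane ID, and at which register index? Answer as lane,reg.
17,3

r:12=>grp=4,rB=1  c:3=>tig=1,lo=1
L=4*4+1=17  i=1*2+1=3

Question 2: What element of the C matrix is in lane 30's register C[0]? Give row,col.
7,4

30: gid=7,tid=2
[0] (7+0,2*2+0) = (7,4)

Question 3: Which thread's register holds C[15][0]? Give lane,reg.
r=15->g=7,rb=1  c=0->t=0,b0=0
L=7*4+0=28  i=1*2+0=2

28,2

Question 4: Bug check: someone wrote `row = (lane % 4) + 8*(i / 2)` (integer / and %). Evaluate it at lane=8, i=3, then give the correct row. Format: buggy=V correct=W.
`(lane % 4) + 8*(i / 2)`[8,3]->8
lane 8: g=2 (8/4), t=0 (8%4)
i=3: r=2+8=10, c=0*2+1=1
row: 8 vs 10

buggy=8 correct=10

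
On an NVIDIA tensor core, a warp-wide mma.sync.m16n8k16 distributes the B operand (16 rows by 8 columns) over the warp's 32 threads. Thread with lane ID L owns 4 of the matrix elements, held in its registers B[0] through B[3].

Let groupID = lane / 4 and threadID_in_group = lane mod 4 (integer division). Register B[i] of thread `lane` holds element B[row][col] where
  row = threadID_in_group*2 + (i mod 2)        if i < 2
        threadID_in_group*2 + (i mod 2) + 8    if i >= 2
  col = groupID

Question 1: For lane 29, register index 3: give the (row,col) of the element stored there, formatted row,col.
L=29->gid=29>>2=7, tid=29&3=1
[3]->row 1·2+1+8=11  col gid=7

11,7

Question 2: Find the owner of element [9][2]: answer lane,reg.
8,3

c: 2->gid=2  r: 9->r8=1,tid=0,i&1=1
L=2*4+0=8  i=1*2+1=3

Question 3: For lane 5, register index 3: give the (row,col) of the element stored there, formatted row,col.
lane 5: grp=1 (5/4), tig=1 (5%4)
i=3: r=1*2+1+8=11, c=grp=1

11,1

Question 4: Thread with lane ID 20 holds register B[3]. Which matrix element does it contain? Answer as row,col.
9,5

lane 20→20/4=5, 20 mod 4=0
i=3  r:2·0+1+8→9  c:5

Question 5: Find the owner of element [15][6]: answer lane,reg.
27,3

c=6→G=6  r=15→rhi=1,T=3,p=1
L=6*4+3=27  i=1*2+1=3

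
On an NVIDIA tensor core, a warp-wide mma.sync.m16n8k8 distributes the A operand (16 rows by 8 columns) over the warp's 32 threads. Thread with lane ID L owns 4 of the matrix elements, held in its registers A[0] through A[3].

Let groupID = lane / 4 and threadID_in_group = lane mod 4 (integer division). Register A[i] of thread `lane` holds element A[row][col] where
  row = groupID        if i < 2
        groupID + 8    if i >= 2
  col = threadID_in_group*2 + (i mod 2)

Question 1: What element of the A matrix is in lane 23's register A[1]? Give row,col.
L=23→G=23>>2=5, T=23&3=3
[1]→row 5+0=5  col 3·2+1=7

5,7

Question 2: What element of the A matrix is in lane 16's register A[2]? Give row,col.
L=16->gid=16>>2=4, tid=16&3=0
[2]->row 4+8=12  col 0·2+0=0

12,0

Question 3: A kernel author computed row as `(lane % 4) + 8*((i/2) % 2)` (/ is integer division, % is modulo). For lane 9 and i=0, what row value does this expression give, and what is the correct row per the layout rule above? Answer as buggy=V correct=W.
`(lane % 4) + 8*((i/2) % 2)`[9,0]->1
9: g=2,t=1
[0] (2+0,1*2+0) = (2,2)
row: 1 vs 2

buggy=1 correct=2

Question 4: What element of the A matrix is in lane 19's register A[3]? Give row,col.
lane 19→19/4=4, 19 mod 4=3
i=3  r:4+8→12  c:2·3+1→7

12,7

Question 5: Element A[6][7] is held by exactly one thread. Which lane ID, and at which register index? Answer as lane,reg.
r: 6->gid=6,r8=0  c: 7->tid=3,i&1=1
L=6*4+3=27  i=0*2+1=1

27,1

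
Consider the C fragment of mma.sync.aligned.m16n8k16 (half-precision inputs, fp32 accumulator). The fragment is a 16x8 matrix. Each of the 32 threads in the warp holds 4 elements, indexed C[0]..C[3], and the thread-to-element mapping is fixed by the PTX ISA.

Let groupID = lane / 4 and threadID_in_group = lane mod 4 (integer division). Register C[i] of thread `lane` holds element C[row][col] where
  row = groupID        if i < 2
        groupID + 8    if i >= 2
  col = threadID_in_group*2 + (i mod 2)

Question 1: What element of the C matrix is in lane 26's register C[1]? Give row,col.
26: g=6,t=2
[1] (6+0,2*2+1) = (6,5)

6,5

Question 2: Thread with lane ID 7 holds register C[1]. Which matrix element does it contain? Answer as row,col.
1,7

lane 7: grp=1 (7/4), tig=3 (7%4)
i=1: r=1+0=1, c=3*2+1=7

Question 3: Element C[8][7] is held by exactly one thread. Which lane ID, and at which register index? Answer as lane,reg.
r=8→G=0,rhi=1  c=7→T=3,p=1
L=0*4+3=3  i=1*2+1=3

3,3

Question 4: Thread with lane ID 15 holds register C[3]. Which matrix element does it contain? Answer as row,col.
L=15→G=15>>2=3, T=15&3=3
[3]→row 3+8=11  col 3·2+1=7

11,7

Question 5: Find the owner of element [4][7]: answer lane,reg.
r:4=>grp=4,rB=0  c:7=>tig=3,lo=1
L=4*4+3=19  i=0*2+1=1

19,1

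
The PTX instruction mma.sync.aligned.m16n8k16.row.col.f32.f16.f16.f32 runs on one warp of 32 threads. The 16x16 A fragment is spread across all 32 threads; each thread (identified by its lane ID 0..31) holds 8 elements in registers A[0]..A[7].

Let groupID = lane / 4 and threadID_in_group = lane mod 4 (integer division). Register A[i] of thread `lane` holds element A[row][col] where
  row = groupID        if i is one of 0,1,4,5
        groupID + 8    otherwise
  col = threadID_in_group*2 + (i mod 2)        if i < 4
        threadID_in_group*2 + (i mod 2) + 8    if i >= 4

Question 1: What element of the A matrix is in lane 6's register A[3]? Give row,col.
9,5

L=6=>grp=6>>2=1, tig=6&3=2
[3]=>row 1+8=9  col 2·2+1+0=5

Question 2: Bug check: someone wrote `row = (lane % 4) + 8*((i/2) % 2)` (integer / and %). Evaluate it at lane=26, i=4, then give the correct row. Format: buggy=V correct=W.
`(lane % 4) + 8*((i/2) % 2)`[26,4]→2
L=26→G=26>>2=6, T=26&3=2
[4]→row 6+0=6  col 2·2+0+8=12
row: 2 vs 6

buggy=2 correct=6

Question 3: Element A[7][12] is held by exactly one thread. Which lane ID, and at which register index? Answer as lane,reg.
r=7⇒gr=7,Rb=0  c=12⇒Cb=1,th=2,odd=0
L=7*4+2=30  i=1*4+0*2+0=4

30,4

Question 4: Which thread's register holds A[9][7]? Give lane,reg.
7,3

r=9->g=1,rb=1  c=7->cb=0,t=3,b0=1
L=1*4+3=7  i=0*4+1*2+1=3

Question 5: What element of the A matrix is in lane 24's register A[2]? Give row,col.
14,0

24: G=6,T=0
[2] (6+8,0*2+0+0) = (14,0)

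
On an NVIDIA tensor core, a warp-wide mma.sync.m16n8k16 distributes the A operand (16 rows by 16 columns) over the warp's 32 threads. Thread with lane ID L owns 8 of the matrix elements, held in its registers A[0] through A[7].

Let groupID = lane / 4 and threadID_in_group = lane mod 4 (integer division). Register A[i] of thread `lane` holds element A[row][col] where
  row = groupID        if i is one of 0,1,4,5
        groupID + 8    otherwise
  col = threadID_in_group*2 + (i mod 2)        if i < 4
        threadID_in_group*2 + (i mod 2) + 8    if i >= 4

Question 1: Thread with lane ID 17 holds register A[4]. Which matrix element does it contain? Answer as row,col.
L=17=>grp=17>>2=4, tig=17&3=1
[4]=>row 4+0=4  col 1·2+0+8=10

4,10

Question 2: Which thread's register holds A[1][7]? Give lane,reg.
r=1⇒gr=1,Rb=0  c=7⇒Cb=0,th=3,odd=1
L=1*4+3=7  i=0*4+0*2+1=1

7,1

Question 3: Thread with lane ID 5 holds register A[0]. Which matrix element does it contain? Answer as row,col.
5: grp=1,tig=1
[0] (1+0,1*2+0+0) = (1,2)

1,2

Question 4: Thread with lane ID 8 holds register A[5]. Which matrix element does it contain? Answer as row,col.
L=8=>grp=8>>2=2, tig=8&3=0
[5]=>row 2+0=2  col 0·2+1+8=9

2,9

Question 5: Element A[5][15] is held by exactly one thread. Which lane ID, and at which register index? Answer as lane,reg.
23,5

r: 5->gid=5,r8=0  c: 15->c8=1,tid=3,i&1=1
L=5*4+3=23  i=1*4+0*2+1=5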